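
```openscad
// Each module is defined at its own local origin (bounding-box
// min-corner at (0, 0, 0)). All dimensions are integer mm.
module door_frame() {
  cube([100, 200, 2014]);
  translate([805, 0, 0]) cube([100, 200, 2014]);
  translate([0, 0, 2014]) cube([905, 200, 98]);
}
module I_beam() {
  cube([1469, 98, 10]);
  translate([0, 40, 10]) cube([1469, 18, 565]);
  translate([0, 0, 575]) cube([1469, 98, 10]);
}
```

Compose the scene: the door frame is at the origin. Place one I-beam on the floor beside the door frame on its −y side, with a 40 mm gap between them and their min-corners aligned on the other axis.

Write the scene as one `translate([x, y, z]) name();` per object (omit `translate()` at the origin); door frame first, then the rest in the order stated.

door_frame();
translate([0, -138, 0]) I_beam();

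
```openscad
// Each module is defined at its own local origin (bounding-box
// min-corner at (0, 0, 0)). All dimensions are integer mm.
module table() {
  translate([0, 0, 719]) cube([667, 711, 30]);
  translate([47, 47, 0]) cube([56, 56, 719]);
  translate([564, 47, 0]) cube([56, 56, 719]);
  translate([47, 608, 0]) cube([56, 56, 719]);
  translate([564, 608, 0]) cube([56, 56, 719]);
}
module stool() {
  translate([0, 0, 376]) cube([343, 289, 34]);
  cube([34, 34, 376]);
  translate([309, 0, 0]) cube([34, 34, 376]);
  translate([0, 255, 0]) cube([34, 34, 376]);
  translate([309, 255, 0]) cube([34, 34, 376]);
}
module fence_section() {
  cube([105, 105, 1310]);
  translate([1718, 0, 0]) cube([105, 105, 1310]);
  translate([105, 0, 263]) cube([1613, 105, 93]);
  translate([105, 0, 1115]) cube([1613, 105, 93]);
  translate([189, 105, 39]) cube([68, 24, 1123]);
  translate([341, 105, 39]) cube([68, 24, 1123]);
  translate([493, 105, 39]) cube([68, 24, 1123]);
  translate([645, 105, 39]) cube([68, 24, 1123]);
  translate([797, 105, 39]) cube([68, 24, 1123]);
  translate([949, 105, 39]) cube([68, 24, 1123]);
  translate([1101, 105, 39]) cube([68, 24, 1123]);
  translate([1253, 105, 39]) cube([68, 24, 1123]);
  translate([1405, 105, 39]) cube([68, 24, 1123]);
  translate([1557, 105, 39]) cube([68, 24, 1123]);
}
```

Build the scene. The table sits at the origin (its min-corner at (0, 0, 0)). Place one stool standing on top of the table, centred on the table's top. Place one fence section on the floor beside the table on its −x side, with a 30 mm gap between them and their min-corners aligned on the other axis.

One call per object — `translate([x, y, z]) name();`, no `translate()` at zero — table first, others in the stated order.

table();
translate([162, 211, 749]) stool();
translate([-1853, 0, 0]) fence_section();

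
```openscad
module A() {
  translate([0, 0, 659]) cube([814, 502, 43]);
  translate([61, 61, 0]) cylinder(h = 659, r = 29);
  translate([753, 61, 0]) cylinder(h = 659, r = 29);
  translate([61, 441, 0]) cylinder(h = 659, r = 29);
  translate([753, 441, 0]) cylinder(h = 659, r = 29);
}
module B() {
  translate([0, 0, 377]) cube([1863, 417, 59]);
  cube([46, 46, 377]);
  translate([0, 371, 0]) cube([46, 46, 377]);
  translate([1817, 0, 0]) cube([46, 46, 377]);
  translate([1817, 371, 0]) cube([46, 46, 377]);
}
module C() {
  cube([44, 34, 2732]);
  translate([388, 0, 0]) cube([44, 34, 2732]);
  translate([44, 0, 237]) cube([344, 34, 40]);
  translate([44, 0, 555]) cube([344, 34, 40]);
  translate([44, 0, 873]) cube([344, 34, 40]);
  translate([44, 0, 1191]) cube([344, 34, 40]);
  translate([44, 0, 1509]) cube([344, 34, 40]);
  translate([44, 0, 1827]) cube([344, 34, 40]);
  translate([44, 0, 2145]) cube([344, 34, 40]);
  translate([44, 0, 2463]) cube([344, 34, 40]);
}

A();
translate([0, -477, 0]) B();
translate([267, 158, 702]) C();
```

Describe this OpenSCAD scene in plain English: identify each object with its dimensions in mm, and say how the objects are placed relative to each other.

A is a table: top 814 mm (x) × 502 mm (y), 43 mm thick, upper face at z = 702 mm, on four round legs of 58 mm diameter, each leg's bounding box inset 32 mm from the nearest pair of top edges, running from z = 0 to the bottom of the top.

B is a long wooden bench with a 1863 mm (x) × 417 mm (y) seat, 59 mm thick, its top surface 436 mm above the floor. Four 46 mm square legs at the seat corners, flush with the edges, run from z = 0 to the seat underside.

C is a straight ladder. Two 44×34 mm vertical rails, 2732 mm tall, stand 432 mm apart (outside-to-outside) with their front faces coplanar on the −y side. 8 rungs, each 34 mm deep and 40 mm tall, span between the inner faces of the rails, front faces flush with the rails. The lowest rung's underside is at z = 237 mm and rungs are spaced 318 mm apart (underside to underside).

The bench is on the floor beside the table on its −y side. The ladder is on top of the table.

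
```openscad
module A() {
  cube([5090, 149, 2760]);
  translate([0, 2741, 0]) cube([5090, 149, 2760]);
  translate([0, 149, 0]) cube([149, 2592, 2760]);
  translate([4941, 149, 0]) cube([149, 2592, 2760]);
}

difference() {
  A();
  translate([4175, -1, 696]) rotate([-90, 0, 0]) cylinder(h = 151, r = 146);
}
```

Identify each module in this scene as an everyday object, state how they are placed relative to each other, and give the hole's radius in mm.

A is a house frame. The house frame has a circular hole through its front wall. The hole's radius is 146 mm.

The subtracted cylinder has r = 146 mm.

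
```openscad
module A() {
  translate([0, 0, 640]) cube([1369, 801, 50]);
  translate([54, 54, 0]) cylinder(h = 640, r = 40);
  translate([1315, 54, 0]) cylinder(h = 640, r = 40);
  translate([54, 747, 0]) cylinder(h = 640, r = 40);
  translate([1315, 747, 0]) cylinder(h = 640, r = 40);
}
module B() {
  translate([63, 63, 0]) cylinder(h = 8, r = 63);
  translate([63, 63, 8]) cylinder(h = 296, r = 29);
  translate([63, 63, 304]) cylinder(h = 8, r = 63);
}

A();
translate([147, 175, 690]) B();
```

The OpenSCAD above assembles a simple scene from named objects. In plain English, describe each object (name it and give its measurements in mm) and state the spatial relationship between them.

A is a rectangular dining table. The top is 1369×801×50 mm with its upper surface at z = 690 mm. It stands on four round legs of 80 mm diameter, each leg's bounding box inset 14 mm from the nearest pair of top edges, running from the floor to the underside of the top.

B is a spool: two coaxial disc flanges of radius 63 mm and thickness 8 mm, joined by a core cylinder of radius 29 mm and height 296 mm. The lower flange rests on z = 0 and the three cylinders share a vertical axis.

The spool is on top of the table.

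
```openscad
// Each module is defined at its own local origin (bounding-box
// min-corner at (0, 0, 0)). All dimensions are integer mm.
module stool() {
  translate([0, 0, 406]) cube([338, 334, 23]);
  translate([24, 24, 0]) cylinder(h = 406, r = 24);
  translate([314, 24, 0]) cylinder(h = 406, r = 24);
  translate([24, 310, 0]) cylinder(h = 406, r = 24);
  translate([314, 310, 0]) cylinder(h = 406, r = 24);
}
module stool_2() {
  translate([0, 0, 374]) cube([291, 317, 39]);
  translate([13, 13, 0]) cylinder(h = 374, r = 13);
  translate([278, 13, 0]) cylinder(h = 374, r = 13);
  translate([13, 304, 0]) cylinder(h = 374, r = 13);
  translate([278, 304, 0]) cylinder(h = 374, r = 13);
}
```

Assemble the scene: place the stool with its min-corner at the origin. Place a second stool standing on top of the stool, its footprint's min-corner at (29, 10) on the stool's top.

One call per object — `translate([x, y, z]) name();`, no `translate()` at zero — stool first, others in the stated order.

stool();
translate([29, 10, 429]) stool_2();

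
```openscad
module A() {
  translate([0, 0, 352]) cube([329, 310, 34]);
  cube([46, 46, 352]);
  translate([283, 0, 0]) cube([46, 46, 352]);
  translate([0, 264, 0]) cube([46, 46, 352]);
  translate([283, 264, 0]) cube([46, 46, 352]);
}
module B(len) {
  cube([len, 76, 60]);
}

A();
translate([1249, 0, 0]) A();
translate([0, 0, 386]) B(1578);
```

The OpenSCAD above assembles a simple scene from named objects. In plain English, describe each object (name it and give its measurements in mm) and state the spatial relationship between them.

A is a four-legged stool. The seat is 329×310 mm, 34 mm thick, top at z = 386 mm. It stands on four square legs, each 46×46 mm in cross-section, from z = 0 to the seat underside, each flush with a corner of the seat.

B is a rectangular beam 1578 mm long (x), 76 mm deep (y), 60 mm thick (z).

The beam spans the tops of two stools placed 920 mm apart, resting at z = 386 mm.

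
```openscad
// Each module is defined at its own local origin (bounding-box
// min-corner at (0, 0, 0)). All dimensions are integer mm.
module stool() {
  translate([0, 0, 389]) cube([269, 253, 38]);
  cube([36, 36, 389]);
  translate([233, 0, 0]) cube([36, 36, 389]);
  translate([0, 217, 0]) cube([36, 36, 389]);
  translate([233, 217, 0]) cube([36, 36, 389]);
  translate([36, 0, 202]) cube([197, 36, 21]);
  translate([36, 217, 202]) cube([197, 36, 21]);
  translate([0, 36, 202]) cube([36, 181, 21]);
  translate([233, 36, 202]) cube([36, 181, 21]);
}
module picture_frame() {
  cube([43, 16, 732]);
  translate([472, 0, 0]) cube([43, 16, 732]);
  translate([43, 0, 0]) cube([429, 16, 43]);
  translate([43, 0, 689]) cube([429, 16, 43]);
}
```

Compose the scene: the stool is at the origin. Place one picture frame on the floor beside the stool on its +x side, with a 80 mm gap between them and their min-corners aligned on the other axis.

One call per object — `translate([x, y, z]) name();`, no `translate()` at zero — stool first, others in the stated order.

stool();
translate([349, 0, 0]) picture_frame();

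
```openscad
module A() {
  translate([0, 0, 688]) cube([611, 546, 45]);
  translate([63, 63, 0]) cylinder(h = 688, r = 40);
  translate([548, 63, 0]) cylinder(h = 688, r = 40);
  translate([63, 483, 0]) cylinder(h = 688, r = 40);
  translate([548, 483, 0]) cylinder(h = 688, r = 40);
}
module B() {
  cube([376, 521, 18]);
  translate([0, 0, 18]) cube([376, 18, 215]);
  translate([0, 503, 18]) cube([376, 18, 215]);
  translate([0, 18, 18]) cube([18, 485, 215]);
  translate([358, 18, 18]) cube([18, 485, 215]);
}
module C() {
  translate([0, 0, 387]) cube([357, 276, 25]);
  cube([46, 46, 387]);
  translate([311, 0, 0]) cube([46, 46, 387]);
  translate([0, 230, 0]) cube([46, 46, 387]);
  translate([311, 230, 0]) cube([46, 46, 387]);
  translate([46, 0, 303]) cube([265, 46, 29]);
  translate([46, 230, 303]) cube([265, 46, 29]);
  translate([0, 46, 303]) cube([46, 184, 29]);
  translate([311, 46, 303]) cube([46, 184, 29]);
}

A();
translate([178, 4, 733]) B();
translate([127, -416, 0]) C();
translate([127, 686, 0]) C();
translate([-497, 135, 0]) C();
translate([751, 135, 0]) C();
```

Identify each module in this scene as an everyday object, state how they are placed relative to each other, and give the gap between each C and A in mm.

Each stool's nearest face is 140 mm from the table's bounding box.

A is a table. B is an open box. C is a stool. The open box is on top of the table. Four stools sit around the table at the −y, +y, −x, +x sides. The gap between each stool and the table is 140 mm.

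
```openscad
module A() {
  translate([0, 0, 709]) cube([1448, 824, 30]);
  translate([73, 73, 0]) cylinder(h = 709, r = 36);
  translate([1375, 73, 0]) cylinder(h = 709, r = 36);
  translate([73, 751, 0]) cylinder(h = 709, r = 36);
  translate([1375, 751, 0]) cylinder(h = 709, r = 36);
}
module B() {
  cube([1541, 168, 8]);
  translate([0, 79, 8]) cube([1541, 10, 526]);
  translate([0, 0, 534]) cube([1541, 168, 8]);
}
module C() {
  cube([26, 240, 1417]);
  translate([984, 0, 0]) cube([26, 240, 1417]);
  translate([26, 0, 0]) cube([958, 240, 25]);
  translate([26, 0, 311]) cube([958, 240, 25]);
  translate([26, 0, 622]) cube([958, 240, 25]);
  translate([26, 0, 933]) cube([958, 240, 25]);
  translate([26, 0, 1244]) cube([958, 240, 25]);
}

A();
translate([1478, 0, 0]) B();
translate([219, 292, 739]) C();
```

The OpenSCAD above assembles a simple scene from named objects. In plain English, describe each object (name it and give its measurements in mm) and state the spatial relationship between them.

A is a table with a 1448×824 mm rectangular top, 30 mm thick, top surface at z = 739 mm, supported by four round legs of 72 mm diameter, each leg's bounding box inset 37 mm from the nearest pair of top edges, running from the floor.

B is an I-beam lying along x, 1541 mm long. Overall section height 542 mm. Two flanges 168 mm wide (y) and 8 mm thick, one on the floor and one at the top; a web 10 mm thick runs between them, centred on the flange width.

C is an open bookshelf. Two side panels, each 26 mm thick, 240 mm deep and 1417 mm tall, stand 1010 mm apart (outside-to-outside). Between them sit 5 shelves, each 25 mm thick and 240 mm deep, spanning the full gap between the sides. The bottom shelf rests on the floor (its underside at z = 0) and the clear gap between one shelf's top and the next shelf's underside is 286 mm.

The I-beam is on the floor beside the table on its +x side. The bookshelf is on top of the table, centred.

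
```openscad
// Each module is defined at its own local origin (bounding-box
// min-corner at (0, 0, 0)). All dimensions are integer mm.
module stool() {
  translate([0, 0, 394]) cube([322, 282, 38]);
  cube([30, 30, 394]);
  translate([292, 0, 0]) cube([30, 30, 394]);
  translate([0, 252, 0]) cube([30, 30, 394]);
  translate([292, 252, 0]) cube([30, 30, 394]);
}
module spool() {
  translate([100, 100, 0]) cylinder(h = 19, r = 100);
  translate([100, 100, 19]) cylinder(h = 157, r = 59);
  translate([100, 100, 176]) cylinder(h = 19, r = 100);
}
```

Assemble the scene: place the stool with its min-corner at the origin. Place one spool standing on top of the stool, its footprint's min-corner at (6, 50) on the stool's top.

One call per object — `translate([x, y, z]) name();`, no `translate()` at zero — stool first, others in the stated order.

stool();
translate([6, 50, 432]) spool();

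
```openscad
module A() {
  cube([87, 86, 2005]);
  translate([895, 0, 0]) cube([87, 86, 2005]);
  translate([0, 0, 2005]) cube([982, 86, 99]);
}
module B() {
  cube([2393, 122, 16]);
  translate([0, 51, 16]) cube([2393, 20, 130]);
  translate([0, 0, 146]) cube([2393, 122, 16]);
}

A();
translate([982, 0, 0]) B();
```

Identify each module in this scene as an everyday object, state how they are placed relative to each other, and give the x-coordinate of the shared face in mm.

The door frame's +x face and the I-beam's −x face are both at x = 982 mm.

A is a door frame. B is an I-beam. The I-beam is against the door frame's +x side, with their −y faces flush. The x-coordinate of the shared face is 982 mm.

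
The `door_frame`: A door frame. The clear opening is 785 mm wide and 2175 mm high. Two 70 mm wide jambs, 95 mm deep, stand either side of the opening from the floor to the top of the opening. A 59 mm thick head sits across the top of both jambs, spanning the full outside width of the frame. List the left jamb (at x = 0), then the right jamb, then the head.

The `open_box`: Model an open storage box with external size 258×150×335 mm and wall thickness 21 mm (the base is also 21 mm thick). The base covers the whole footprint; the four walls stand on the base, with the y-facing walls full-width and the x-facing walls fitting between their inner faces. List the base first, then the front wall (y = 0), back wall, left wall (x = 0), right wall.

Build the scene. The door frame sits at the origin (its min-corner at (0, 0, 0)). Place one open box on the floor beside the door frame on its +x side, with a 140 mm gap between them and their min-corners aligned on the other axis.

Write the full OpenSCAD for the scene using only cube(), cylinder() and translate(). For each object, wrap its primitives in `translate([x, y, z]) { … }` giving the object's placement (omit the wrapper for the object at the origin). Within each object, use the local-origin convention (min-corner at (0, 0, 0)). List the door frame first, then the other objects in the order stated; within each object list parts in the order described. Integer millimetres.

cube([70, 95, 2175]);
translate([855, 0, 0]) cube([70, 95, 2175]);
translate([0, 0, 2175]) cube([925, 95, 59]);
translate([1065, 0, 0]) {
  cube([258, 150, 21]);
  translate([0, 0, 21]) cube([258, 21, 314]);
  translate([0, 129, 21]) cube([258, 21, 314]);
  translate([0, 21, 21]) cube([21, 108, 314]);
  translate([237, 21, 21]) cube([21, 108, 314]);
}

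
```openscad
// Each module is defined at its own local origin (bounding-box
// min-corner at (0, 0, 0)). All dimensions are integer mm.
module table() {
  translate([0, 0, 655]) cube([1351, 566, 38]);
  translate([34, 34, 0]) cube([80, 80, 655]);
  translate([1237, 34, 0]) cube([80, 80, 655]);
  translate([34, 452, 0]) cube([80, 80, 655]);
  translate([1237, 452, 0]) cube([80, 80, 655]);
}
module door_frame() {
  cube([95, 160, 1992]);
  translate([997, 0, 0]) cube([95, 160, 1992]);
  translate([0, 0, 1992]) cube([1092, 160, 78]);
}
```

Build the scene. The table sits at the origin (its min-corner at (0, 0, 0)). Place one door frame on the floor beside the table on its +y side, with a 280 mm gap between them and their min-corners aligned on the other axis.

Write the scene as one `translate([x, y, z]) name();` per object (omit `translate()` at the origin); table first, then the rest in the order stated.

table();
translate([0, 846, 0]) door_frame();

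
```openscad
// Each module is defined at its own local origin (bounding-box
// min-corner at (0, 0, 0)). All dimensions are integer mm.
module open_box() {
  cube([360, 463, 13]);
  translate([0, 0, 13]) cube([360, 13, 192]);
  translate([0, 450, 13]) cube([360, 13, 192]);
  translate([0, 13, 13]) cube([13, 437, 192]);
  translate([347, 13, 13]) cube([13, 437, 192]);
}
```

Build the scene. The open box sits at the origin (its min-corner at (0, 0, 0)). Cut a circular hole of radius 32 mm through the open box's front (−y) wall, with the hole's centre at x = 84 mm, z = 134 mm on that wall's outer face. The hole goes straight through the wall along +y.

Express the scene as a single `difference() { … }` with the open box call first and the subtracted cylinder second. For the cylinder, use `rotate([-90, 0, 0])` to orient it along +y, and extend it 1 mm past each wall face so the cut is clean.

difference() {
  open_box();
  translate([84, -1, 134]) rotate([-90, 0, 0]) cylinder(h = 15, r = 32);
}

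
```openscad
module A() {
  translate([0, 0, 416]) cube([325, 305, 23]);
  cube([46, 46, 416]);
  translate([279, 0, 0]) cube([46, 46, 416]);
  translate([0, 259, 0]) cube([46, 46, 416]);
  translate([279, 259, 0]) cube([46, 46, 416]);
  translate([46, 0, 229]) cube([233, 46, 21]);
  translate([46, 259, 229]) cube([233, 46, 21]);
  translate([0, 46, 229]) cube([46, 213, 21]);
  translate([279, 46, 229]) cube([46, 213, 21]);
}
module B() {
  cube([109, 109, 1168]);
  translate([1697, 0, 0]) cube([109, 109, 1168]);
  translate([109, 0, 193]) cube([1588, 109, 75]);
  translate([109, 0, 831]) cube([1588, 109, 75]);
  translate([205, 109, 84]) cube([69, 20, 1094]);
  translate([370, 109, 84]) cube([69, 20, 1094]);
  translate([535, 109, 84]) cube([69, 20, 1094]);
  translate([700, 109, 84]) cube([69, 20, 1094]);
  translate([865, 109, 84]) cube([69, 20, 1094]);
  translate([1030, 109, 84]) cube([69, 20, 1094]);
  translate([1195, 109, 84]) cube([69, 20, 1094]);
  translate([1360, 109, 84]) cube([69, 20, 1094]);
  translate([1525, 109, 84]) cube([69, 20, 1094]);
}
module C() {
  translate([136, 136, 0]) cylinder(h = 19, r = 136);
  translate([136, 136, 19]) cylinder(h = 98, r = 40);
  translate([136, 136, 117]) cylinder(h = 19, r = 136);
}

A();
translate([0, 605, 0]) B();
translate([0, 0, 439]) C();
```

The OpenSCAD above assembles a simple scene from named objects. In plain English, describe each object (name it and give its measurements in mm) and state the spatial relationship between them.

A is a simple wooden stool: a rectangular seat 325 mm (x) by 305 mm (y), 23 mm thick, top face at z = 439 mm, on four square legs, each 46×46 mm in cross-section. The legs rest on z = 0, each flush with a corner of the seat. Four stretchers, 46 mm wide and 21 mm tall, connect adjacent legs with their undersides at z = 229 mm, each running between the inner faces of the legs it joins and aligned with the legs' outer faces on the other axis.

B is a fence section. Two 109×109 mm posts, 1168 mm tall, stand on the floor with a clear span of 1588 mm between their inner faces. Two horizontal rails of 109×75 mm section span the gap between the posts with their undersides at z = 193 mm and z = 831 mm, flush with the posts' −y face. 9 pickets, each 69 mm wide, 20 mm thick and 1094 mm tall, are fixed to the +y face of the rails with their bottoms at z = 84 mm, evenly spaced across the span with equal gaps (rounded down to the nearest mm) at the −x end and between each pair — any rounding remainder accumulates at the +x end.

C is a spool: two coaxial disc flanges of radius 136 mm and thickness 19 mm, joined by a core cylinder of radius 40 mm and height 98 mm. The lower flange rests on z = 0 and the three cylinders share a vertical axis.

The fence section is on the floor beside the stool on its +y side. The spool is on top of the stool.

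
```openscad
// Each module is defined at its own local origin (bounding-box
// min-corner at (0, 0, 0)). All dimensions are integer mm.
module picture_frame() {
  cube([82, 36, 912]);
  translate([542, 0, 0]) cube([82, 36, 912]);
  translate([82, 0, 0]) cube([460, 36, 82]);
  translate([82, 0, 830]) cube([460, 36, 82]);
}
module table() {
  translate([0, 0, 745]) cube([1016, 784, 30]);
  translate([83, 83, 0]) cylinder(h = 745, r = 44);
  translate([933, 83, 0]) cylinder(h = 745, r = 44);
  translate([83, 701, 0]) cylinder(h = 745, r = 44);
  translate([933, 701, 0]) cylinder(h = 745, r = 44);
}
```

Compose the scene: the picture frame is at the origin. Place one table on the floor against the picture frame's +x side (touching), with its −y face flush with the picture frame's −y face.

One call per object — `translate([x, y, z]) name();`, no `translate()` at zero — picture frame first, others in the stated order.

picture_frame();
translate([624, 0, 0]) table();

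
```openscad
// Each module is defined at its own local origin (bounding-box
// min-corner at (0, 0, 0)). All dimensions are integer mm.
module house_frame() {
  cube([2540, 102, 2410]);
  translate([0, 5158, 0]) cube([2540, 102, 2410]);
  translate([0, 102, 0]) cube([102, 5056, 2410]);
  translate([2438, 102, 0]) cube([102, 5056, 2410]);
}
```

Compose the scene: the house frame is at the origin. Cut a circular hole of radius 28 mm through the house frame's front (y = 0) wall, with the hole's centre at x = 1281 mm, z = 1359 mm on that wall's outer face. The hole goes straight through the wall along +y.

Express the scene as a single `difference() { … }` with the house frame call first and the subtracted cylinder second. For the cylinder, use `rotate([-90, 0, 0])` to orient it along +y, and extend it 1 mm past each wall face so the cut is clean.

difference() {
  house_frame();
  translate([1281, -1, 1359]) rotate([-90, 0, 0]) cylinder(h = 104, r = 28);
}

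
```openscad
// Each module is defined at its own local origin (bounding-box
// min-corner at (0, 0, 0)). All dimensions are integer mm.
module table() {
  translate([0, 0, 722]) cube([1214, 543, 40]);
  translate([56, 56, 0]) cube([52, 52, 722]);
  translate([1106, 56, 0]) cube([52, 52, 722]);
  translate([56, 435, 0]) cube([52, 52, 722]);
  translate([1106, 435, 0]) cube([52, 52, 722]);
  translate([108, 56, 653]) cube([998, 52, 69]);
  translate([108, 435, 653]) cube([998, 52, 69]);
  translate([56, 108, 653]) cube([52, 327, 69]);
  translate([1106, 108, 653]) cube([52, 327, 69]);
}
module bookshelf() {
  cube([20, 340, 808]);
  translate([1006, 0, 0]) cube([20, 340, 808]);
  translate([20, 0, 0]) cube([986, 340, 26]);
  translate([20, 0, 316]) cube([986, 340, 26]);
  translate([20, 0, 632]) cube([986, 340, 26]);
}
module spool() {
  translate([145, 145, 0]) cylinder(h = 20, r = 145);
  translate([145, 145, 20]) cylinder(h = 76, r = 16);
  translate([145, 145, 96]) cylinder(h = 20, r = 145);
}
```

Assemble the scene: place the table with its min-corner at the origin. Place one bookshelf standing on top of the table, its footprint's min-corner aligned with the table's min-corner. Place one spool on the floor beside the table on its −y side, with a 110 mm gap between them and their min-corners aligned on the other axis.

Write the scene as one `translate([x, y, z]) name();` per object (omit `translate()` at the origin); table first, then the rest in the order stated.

table();
translate([0, 0, 762]) bookshelf();
translate([0, -400, 0]) spool();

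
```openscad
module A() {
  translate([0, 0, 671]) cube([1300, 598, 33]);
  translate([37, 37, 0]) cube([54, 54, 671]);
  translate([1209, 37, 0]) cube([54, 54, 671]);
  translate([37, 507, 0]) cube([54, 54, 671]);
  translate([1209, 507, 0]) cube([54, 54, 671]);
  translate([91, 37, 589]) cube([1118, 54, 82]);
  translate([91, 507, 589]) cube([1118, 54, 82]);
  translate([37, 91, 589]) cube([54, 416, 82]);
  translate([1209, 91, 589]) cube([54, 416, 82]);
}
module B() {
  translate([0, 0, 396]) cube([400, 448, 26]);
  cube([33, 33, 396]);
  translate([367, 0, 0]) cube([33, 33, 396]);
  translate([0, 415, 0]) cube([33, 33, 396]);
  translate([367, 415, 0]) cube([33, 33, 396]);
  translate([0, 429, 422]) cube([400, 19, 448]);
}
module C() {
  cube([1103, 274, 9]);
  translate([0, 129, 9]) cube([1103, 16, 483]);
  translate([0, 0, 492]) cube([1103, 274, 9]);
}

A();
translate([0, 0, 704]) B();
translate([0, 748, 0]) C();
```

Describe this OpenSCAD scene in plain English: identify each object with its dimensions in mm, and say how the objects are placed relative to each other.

A is a table: top 1300 mm (x) × 598 mm (y), 33 mm thick, upper face at z = 704 mm, on four 54×54 mm square legs, each inset 37 mm from the nearest pair of top edges, running from z = 0 to the bottom of the top. Four apron rails, 54 mm thick and 82 mm tall, run between adjacent legs with their top edges flush with the underside of the top and their outer faces flush with the legs' outer faces.

B is a chair: 400×448 mm seat, 26 mm thick, top at z = 422 mm, on four 33 mm square corner legs flush with the seat edges. A 19 mm thick backrest slab spans the full seat width, extending 448 mm above the seat top, its back face flush with the seat's +y edge.

C is an I-beam lying along x, 1103 mm long. Overall section height 501 mm. Two flanges 274 mm wide (y) and 9 mm thick, one on the floor and one at the top; a web 16 mm thick runs between them, centred on the flange width.

The chair is on top of the table. The I-beam is on the floor beside the table on its +y side.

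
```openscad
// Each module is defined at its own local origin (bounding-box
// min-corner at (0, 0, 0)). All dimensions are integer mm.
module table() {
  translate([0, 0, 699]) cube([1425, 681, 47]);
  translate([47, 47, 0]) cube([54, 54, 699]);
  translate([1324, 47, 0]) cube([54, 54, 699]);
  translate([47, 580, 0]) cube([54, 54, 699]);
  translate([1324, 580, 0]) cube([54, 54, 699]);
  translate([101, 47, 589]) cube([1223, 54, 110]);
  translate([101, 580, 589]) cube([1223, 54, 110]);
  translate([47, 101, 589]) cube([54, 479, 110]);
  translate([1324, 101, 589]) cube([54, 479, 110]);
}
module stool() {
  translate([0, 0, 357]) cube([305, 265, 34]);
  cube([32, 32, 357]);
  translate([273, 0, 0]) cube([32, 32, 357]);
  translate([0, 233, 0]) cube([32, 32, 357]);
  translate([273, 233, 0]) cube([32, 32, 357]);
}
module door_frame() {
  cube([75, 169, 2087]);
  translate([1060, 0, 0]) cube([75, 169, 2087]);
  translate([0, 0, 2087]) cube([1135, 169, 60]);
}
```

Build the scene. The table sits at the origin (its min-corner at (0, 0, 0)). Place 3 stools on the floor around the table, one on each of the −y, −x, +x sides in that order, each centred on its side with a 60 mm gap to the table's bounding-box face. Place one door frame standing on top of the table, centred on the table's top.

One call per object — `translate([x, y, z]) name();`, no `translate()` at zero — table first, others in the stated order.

table();
translate([560, -325, 0]) stool();
translate([-365, 208, 0]) stool();
translate([1485, 208, 0]) stool();
translate([145, 256, 746]) door_frame();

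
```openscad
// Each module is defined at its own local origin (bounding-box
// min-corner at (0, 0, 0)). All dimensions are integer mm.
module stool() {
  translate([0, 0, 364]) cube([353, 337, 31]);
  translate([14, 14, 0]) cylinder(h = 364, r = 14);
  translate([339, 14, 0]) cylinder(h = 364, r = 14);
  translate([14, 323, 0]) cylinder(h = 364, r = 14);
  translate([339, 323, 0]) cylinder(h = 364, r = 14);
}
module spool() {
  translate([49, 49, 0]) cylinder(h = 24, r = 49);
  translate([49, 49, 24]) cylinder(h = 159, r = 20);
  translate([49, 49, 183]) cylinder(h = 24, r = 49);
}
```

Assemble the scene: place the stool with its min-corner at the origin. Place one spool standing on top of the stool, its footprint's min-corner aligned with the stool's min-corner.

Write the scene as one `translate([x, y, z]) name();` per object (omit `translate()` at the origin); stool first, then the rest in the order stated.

stool();
translate([0, 0, 395]) spool();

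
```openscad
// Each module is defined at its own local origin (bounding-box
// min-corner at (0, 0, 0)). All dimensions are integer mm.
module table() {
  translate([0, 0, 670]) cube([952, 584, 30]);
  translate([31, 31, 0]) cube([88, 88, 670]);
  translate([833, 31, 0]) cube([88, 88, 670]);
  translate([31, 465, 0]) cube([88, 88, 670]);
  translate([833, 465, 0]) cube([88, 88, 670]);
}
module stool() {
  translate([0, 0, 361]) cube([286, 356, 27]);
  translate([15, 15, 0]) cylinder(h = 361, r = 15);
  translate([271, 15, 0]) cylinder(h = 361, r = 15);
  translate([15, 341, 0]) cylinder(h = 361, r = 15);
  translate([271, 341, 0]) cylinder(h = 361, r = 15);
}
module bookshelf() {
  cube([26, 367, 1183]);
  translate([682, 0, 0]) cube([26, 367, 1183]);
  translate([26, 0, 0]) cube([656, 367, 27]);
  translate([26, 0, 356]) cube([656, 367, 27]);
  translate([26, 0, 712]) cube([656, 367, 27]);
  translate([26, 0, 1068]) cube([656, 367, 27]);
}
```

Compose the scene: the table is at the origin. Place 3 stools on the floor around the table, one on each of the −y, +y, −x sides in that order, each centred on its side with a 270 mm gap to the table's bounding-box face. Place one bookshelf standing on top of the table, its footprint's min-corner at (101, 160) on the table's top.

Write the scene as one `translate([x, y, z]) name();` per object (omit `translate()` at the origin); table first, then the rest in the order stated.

table();
translate([333, -626, 0]) stool();
translate([333, 854, 0]) stool();
translate([-556, 114, 0]) stool();
translate([101, 160, 700]) bookshelf();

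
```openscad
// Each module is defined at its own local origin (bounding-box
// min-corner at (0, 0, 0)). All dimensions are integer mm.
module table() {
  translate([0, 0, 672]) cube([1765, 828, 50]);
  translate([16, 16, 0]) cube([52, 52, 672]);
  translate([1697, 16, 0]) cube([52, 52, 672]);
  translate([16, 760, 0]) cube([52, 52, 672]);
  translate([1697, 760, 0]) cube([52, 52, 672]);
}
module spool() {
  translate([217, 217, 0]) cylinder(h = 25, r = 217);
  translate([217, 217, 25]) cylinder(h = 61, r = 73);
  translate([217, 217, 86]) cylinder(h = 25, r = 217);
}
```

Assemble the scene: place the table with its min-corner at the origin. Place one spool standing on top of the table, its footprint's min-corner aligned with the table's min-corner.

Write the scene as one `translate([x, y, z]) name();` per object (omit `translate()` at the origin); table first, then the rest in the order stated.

table();
translate([0, 0, 722]) spool();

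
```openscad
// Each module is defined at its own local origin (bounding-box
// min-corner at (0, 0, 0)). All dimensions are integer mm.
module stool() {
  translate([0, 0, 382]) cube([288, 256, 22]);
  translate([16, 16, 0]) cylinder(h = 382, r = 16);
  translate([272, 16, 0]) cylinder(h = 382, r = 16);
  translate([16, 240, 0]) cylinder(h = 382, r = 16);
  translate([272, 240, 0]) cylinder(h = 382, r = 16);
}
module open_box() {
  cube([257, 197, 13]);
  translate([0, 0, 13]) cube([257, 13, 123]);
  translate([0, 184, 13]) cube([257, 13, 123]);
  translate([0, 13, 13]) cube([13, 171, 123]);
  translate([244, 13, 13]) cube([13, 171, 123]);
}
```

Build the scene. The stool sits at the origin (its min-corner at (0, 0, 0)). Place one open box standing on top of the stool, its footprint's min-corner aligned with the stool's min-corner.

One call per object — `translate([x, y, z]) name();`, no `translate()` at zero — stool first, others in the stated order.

stool();
translate([0, 0, 404]) open_box();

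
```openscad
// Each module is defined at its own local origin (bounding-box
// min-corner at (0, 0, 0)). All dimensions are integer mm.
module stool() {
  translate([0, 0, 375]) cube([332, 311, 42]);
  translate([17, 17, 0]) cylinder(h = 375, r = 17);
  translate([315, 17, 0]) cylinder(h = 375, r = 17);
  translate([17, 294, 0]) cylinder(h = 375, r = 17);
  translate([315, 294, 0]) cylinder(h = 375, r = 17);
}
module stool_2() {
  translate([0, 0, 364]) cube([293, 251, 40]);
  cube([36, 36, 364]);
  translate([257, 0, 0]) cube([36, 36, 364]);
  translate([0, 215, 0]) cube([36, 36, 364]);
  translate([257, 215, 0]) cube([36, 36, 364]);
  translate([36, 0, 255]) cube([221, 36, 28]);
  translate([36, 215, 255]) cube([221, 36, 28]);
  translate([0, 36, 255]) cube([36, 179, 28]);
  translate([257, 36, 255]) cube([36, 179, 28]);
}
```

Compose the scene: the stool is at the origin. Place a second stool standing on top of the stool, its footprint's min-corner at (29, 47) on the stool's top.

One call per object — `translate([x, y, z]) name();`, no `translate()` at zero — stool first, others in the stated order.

stool();
translate([29, 47, 417]) stool_2();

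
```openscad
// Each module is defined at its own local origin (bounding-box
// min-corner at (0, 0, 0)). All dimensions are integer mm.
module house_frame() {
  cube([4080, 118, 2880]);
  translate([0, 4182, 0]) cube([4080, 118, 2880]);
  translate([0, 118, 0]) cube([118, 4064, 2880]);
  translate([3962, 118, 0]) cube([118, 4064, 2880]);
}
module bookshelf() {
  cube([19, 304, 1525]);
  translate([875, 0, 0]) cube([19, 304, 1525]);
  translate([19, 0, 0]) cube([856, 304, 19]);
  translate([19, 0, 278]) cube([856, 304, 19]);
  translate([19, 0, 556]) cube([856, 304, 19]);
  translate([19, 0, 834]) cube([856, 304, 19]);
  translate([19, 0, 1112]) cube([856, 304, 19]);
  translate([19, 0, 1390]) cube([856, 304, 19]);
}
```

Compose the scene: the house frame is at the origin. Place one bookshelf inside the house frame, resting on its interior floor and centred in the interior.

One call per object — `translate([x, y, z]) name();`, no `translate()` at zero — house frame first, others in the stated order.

house_frame();
translate([1593, 1998, 0]) bookshelf();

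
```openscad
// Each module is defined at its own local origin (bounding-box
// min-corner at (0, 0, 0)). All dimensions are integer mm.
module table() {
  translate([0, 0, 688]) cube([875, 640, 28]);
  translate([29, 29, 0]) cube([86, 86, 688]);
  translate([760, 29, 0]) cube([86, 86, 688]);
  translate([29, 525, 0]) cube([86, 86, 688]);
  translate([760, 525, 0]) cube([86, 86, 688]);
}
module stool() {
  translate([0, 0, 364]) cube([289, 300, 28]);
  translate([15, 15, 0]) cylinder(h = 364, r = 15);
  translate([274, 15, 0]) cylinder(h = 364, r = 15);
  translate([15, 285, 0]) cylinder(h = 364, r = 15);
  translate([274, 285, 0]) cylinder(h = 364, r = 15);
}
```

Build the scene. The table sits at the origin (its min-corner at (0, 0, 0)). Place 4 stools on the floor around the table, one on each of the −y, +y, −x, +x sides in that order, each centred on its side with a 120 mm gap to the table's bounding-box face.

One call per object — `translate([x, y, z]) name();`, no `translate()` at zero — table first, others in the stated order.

table();
translate([293, -420, 0]) stool();
translate([293, 760, 0]) stool();
translate([-409, 170, 0]) stool();
translate([995, 170, 0]) stool();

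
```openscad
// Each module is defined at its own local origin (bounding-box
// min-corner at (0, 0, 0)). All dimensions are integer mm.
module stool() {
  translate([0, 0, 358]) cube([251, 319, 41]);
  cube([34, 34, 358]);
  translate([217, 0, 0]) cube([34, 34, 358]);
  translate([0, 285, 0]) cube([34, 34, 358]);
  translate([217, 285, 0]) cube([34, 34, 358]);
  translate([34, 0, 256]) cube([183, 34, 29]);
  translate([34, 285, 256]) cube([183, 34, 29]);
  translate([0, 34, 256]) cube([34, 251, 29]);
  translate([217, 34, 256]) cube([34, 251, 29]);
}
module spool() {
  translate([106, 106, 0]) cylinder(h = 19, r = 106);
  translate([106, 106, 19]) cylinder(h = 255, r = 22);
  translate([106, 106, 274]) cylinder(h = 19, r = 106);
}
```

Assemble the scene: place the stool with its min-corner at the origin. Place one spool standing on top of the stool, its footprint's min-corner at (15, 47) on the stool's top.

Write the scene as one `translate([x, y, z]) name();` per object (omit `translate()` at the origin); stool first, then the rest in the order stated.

stool();
translate([15, 47, 399]) spool();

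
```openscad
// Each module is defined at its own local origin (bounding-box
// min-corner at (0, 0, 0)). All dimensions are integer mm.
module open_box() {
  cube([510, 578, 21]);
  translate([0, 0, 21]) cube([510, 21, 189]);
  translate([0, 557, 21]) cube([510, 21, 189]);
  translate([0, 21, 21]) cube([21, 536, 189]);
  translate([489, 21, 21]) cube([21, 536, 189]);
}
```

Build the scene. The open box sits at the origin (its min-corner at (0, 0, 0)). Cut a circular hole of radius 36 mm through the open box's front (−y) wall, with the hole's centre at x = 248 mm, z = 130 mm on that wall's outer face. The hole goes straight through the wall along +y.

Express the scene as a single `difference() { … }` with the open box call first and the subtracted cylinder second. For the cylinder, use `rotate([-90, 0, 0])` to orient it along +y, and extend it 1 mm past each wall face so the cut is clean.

difference() {
  open_box();
  translate([248, -1, 130]) rotate([-90, 0, 0]) cylinder(h = 23, r = 36);
}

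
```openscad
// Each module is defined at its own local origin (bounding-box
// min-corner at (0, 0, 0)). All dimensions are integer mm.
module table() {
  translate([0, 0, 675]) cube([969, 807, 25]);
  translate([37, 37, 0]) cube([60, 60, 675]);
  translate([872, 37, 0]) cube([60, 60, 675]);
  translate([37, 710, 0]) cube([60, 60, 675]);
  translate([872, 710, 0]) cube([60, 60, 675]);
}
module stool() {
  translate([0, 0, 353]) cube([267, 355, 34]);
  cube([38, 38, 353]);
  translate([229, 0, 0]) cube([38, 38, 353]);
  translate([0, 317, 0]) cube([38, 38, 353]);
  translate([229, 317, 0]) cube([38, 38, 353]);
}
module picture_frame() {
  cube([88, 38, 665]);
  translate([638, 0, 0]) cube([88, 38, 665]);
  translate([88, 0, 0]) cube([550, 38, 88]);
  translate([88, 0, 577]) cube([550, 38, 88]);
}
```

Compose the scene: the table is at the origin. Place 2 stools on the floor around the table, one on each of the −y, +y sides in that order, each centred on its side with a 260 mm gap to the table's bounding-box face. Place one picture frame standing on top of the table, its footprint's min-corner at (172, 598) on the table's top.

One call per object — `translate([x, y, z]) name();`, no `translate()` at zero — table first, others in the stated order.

table();
translate([351, -615, 0]) stool();
translate([351, 1067, 0]) stool();
translate([172, 598, 700]) picture_frame();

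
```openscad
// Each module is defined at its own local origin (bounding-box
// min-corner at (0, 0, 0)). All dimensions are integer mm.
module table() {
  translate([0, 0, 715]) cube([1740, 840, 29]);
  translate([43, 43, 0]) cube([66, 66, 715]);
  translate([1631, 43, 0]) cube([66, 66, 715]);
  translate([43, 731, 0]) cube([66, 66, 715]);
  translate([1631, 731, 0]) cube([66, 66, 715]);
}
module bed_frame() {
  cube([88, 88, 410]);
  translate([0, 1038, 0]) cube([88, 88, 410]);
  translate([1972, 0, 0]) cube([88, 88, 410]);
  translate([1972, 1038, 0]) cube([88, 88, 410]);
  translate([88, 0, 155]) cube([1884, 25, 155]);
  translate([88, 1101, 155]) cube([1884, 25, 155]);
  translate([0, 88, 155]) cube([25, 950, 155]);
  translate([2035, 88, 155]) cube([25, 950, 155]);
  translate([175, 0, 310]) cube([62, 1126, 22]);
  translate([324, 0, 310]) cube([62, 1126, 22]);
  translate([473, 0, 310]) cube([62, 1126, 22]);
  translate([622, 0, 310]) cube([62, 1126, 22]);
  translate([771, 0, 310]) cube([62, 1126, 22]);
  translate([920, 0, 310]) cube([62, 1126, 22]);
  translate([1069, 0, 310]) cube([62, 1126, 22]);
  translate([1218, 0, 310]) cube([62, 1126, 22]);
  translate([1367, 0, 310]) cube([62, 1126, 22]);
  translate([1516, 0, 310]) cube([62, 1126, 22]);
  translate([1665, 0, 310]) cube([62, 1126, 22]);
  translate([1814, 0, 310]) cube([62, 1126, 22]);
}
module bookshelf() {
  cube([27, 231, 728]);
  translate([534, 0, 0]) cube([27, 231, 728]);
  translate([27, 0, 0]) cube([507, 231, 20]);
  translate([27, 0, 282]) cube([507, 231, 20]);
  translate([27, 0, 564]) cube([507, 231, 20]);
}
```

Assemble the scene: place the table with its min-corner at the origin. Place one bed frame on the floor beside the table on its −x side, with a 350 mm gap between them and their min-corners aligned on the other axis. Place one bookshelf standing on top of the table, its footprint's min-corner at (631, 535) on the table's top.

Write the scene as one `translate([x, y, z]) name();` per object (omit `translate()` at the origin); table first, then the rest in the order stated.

table();
translate([-2410, 0, 0]) bed_frame();
translate([631, 535, 744]) bookshelf();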